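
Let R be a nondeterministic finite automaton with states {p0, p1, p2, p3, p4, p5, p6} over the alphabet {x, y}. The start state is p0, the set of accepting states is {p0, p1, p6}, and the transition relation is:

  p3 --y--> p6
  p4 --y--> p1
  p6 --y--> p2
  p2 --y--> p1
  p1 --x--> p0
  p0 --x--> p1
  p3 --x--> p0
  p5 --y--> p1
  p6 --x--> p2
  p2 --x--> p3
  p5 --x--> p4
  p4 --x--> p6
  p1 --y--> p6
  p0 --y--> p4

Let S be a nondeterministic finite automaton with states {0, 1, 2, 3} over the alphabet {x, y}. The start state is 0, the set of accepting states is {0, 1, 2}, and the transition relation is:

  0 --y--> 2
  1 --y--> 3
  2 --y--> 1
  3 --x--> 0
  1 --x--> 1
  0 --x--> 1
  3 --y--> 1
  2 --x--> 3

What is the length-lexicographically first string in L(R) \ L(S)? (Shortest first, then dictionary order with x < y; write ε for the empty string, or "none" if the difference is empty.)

The string xy is accepted by R but not by S.
No shorter string lies in the difference, and xy is the lexicographically first length-2 string in L(R) \ L(S).

xy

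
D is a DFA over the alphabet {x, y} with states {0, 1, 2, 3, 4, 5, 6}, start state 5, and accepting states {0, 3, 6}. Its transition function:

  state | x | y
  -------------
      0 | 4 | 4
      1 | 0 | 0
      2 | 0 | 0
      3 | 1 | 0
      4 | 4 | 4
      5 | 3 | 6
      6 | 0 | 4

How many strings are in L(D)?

The useful subgraph on states {0, 1, 3, 5, 6} is acyclic, so L(D) is finite; the longest accepting path visits 4 useful states, giving maximum string length 3.
Counting accepting paths from 5 by length: 2 of length 1, 2 of length 2, 2 of length 3. Total 6.

6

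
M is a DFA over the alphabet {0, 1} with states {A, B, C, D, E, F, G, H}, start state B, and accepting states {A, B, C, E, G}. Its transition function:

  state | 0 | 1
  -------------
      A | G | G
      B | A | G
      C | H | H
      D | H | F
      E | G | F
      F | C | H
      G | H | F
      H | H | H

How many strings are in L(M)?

8

The useful subgraph on states {A, B, C, F, G} is acyclic, so L(M) is finite; the longest accepting path visits 5 useful states, giving maximum string length 4.
Counting accepting paths from B by length: 1 of length 0, 2 of length 1, 2 of length 2, 1 of length 3, 2 of length 4. Total 8.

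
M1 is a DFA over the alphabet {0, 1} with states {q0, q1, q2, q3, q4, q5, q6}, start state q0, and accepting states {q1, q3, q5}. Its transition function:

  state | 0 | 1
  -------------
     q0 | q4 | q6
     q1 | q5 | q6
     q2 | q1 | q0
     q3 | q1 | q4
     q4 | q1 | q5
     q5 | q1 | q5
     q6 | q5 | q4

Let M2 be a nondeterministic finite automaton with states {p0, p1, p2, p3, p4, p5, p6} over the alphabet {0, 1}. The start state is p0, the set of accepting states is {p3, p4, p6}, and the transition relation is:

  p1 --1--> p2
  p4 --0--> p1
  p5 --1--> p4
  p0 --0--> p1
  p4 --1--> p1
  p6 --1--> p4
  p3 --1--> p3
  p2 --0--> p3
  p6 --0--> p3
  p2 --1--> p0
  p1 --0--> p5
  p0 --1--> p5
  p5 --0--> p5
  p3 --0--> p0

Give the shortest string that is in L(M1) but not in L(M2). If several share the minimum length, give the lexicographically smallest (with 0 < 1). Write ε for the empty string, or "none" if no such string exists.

00

The string 00 is accepted by M1 but not by M2.
No shorter string lies in the difference, and 00 is the lexicographically first length-2 string in L(M1) \ L(M2).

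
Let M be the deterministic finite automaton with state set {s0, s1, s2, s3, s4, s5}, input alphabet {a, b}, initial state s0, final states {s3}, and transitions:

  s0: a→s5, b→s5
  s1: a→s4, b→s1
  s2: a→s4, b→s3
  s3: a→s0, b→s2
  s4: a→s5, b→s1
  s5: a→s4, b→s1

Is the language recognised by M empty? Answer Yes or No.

The states reachable from the start state are {s0, s1, s4, s5}.
None of the accepting states {s3} is reachable, so no string is accepted and L(M) = ∅.

Yes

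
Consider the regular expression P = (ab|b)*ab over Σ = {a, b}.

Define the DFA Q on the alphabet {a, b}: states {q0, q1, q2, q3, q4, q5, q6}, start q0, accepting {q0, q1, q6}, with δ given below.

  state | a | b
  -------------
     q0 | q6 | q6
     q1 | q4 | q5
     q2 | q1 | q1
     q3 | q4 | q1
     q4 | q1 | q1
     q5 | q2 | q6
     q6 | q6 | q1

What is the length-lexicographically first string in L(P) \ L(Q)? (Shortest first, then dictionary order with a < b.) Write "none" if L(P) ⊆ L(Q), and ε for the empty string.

Converting the expression P to a DFA (subset construction, then merging equivalent states) gives the minimal DFA with states {p0, p1, p2, p3}, start state p0, accepting states {p3} and transitions p0: a→p1, b→p0; p1: a→p2, b→p3; p2: a→p2, b→p2; p3: a→p1, b→p0.
Exploring the product automaton P × Q from the start pair (p0, q0), following both machines on each input symbol, reaches 13 state pairs: (p0, q0), (p1, q6), (p0, q6), (p2, q6), (p3, q1), (p0, q1), (p2, q1), (p1, q4), (p0, q5), (p2, q4), (p2, q5), (p1, q2), (p2, q2).
P accepts in {p3} and Q accepts in {q0, q1, q6}. The reachable pairs whose P-component is accepting are (p3, q1); in each of them the Q-component is accepting too, so the product for L(P) \ L(Q) (P-component accepting, Q-component rejecting) has no reachable accepting pair and the difference is empty.
So every string accepted by P is also accepted by Q: L(P) \ L(Q) = ∅ and there is no such string.

none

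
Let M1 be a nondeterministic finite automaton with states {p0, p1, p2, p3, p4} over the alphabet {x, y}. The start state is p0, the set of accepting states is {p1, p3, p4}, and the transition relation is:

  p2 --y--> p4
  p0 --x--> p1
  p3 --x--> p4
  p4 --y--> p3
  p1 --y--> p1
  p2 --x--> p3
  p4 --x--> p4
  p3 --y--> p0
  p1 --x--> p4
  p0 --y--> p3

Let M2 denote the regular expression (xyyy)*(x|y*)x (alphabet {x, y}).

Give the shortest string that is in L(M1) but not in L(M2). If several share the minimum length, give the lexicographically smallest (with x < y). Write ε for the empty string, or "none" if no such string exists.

The string y is accepted by M1 but not by M2.
No shorter string lies in the difference, and y is the lexicographically first length-1 string in L(M1) \ L(M2).

y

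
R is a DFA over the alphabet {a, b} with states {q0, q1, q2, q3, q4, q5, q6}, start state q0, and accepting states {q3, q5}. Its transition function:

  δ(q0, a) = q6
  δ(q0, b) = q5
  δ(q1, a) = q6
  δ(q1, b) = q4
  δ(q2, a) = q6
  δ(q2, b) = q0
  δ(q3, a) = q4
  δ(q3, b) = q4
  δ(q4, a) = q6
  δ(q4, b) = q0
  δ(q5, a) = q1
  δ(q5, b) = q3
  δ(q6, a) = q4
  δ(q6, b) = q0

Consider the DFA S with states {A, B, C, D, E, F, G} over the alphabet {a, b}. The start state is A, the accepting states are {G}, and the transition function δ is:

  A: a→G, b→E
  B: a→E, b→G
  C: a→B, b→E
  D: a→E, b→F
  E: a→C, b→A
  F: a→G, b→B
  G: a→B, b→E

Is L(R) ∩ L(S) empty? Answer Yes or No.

Yes

Exploring the product automaton R × S from the start pair (q0, A), following both machines on each input symbol, reaches 18 state pairs: (q0, A), (q6, G), (q5, E), (q4, B), (q0, E), (q1, C), (q3, A), (q6, E), (q0, G), (q6, C), (q5, A), (q6, B), (q4, E), (q4, G), (q4, C), (q1, G), (q3, E), (q4, A).
R accepts in {q3, q5} and S accepts in {G}; no reachable pair has both components accepting, so no string drives both machines to acceptance simultaneously and L(R) ∩ L(S) = ∅.
So no string is accepted by both, and the intersection is empty.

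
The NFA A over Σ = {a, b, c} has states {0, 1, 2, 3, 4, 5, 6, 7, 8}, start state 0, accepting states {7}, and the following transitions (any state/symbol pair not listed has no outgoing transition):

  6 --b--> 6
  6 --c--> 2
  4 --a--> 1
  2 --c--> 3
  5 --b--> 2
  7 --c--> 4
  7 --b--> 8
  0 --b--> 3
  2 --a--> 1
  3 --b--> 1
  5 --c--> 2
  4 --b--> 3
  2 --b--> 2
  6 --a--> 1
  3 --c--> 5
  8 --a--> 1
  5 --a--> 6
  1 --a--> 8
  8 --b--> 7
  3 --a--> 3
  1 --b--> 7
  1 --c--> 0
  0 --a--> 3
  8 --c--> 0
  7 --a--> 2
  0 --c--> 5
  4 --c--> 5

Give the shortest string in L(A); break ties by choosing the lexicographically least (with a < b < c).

A breadth-first search from 0 reaches an accepting state first via the path 0 → 3 → 1 → 7 on input abb.
No string of length < 3 is accepted (BFS exhausts all shorter strings without reaching an accepting state), and abb is the lexicographically least accepting string of length 3.

abb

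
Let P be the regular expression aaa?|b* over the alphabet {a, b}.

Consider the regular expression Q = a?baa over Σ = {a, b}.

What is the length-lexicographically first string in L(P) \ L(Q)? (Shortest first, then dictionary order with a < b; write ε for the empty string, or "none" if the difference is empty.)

The empty string ε is accepted by P but not by Q.
Since ε is the unique shortest string, it is the required witness.

ε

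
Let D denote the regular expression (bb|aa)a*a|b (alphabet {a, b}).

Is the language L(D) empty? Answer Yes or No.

The string b matches the expression, so it belongs to L(D).
Since L(D) contains at least one string, it is not empty.

No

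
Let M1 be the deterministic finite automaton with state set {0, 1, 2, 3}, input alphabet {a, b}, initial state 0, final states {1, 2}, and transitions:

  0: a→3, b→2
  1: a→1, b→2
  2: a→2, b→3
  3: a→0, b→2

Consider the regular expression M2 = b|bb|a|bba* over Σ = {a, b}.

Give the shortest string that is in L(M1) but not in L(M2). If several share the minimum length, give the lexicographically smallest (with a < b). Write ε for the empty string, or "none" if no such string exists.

The string ab is accepted by M1 but not by M2.
No shorter string lies in the difference, and ab is the lexicographically first length-2 string in L(M1) \ L(M2).

ab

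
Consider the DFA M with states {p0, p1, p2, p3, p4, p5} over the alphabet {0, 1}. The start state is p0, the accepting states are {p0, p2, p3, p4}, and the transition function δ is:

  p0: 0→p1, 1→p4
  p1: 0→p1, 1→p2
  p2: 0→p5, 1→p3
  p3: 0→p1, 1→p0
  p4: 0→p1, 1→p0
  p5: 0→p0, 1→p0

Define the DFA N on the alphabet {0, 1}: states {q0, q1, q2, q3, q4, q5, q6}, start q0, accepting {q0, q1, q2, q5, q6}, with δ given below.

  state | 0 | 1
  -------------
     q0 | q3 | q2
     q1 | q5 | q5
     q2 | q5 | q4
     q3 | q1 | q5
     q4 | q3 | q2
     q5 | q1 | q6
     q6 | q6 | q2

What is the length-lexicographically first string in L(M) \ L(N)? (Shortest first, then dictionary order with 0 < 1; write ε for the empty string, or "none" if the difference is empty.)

The string 11 is accepted by M but not by N.
No shorter string lies in the difference, and 11 is the lexicographically first length-2 string in L(M) \ L(N).

11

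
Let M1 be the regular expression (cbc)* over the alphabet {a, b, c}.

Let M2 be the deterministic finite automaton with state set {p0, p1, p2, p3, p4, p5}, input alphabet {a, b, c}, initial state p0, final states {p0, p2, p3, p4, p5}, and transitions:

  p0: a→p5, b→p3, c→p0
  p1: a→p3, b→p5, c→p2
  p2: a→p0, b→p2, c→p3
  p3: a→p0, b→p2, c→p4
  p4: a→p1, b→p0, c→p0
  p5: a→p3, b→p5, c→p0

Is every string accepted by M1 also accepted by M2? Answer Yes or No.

Yes

Converting the expression M1 to a DFA (subset construction, then merging equivalent states) gives the minimal DFA with states {r0, r1, r2, r3}, start state r0, accepting states {r0} and transitions r0: a→r1, b→r1, c→r2; r1: a→r1, b→r1, c→r1; r2: a→r1, b→r3, c→r1; r3: a→r1, b→r1, c→r0.
Exploring the product automaton M1 × M2 from the start pair (r0, p0), following both machines on each input symbol, reaches 10 state pairs: (r0, p0), (r1, p5), (r1, p3), (r2, p0), (r1, p0), (r1, p2), (r1, p4), (r3, p3), (r1, p1), (r0, p4).
M1 accepts in {r0} and M2 accepts in {p0, p2, p3, p4, p5}. The reachable pairs whose M1-component is accepting are (r0, p0), (r0, p4); in each of them the M2-component is accepting too, so the product for L(M1) \ L(M2) (M1-component accepting, M2-component rejecting) has no reachable accepting pair and the difference is empty.
Hence every string in L(M1) is also in L(M2).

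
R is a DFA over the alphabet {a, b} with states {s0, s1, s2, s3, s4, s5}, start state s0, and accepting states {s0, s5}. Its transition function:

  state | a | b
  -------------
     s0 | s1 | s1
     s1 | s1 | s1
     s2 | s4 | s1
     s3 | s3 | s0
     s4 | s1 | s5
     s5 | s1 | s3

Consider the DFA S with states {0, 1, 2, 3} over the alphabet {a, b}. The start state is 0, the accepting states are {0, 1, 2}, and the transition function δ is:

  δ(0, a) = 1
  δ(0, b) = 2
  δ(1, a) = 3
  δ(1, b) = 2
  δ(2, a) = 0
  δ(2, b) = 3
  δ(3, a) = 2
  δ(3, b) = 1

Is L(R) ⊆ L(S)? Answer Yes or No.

Exploring the product automaton R × S from the start pair (s0, 0), following both machines on each input symbol, reaches 5 state pairs: (s0, 0), (s1, 1), (s1, 2), (s1, 3), (s1, 0).
R accepts in {s0, s5} and S accepts in {0, 1, 2}. The reachable pairs whose R-component is accepting are (s0, 0); in each of them the S-component is accepting too, so the product for L(R) \ L(S) (R-component accepting, S-component rejecting) has no reachable accepting pair and the difference is empty.
Hence every string in L(R) is also in L(S).

Yes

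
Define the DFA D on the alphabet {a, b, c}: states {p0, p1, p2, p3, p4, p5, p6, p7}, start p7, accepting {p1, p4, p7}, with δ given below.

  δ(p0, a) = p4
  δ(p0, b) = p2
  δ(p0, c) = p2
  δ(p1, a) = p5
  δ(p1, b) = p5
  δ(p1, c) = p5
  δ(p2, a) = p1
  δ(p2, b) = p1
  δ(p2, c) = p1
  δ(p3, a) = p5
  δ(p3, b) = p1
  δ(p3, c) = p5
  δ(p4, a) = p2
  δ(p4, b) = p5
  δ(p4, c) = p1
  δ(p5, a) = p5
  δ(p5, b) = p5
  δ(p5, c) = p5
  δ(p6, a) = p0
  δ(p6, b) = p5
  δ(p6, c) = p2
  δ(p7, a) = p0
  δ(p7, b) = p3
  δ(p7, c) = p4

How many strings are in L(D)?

The useful subgraph on states {p0, p1, p2, p3, p4, p7} is acyclic, so L(D) is finite; the longest accepting path visits 5 useful states, giving maximum string length 4.
Counting accepting paths from p7 by length: 1 of length 0, 1 of length 1, 3 of length 2, 10 of length 3, 3 of length 4. Total 18.

18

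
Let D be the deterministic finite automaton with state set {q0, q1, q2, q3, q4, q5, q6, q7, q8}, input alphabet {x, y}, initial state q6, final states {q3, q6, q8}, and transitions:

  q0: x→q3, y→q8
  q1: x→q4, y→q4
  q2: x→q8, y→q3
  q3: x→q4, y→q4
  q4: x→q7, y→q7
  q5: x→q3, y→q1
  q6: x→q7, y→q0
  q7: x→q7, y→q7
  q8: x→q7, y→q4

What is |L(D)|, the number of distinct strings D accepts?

3

The useful subgraph on states {q0, q3, q6, q8} is acyclic, so L(D) is finite; the longest accepting path visits 3 useful states, giving maximum string length 2.
Counting accepting paths from q6 by length: 1 of length 0, 2 of length 2. Total 3.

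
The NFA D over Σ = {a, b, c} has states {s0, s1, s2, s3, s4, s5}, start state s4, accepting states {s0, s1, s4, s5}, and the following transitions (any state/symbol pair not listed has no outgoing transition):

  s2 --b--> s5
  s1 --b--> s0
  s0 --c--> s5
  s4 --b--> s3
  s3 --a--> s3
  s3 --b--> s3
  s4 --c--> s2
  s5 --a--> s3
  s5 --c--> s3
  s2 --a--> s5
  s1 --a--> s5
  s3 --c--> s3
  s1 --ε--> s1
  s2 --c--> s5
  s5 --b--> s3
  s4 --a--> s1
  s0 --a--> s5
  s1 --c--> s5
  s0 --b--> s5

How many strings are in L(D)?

The useful subgraph on states {s0, s1, s2, s4, s5} is acyclic, so L(D) is finite; the longest accepting path visits 4 useful states, giving maximum string length 3.
Counting accepting paths from s4 by length: 1 of length 0, 1 of length 1, 6 of length 2, 3 of length 3. Total 11.

11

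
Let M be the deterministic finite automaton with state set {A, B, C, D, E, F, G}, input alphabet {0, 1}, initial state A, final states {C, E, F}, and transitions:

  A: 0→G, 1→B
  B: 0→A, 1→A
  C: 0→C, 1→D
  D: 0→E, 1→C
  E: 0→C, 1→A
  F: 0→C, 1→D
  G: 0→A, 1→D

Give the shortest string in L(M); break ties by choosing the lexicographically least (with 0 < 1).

A breadth-first search from A reaches an accepting state first via the path A → G → D → E on input 010.
No string of length < 3 is accepted (BFS exhausts all shorter strings without reaching an accepting state), and 010 is the lexicographically least accepting string of length 3.

010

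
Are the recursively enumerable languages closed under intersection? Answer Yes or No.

Yes

Run the recogniser for L₁; if it accepts, run the recogniser for L₂ and accept if that accepts too. If either runs forever the input is never accepted, which is all a recogniser needs.
So the recursively enumerable languages are closed under intersection.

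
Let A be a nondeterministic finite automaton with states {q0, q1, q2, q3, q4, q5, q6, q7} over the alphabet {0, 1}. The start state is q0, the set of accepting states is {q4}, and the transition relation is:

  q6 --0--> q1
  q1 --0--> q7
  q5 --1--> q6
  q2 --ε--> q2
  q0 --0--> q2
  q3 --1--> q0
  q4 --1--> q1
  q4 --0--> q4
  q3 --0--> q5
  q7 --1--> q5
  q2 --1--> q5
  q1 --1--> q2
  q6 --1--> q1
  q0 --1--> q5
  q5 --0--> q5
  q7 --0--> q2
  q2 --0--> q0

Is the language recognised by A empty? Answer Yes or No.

The states reachable from the start state are {q0, q1, q2, q5, q6, q7}.
None of the accepting states {q4} is reachable, so no string is accepted and L(A) = ∅.

Yes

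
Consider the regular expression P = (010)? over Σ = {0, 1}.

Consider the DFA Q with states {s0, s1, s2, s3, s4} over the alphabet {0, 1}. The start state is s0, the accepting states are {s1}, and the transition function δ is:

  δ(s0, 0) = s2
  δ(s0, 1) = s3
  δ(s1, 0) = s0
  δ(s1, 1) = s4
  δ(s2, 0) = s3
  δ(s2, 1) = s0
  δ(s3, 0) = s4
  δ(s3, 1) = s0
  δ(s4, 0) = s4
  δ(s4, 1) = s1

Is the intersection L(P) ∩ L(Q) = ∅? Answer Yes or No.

Converting the expression P to a DFA (subset construction, then merging equivalent states) gives the minimal DFA with states {p0, p1, p2, p3, p4}, start state p0, accepting states {p0, p4} and transitions p0: 0→p1, 1→p2; p1: 0→p2, 1→p3; p2: 0→p2, 1→p2; p3: 0→p4, 1→p2; p4: 0→p2, 1→p2.
Exploring the product automaton P × Q from the start pair (p0, s0), following both machines on each input symbol, reaches 9 state pairs: (p0, s0), (p1, s2), (p2, s3), (p3, s0), (p2, s4), (p2, s0), (p4, s2), (p2, s1), (p2, s2).
P accepts in {p0, p4} and Q accepts in {s1}; no reachable pair has both components accepting, so no string drives both machines to acceptance simultaneously and L(P) ∩ L(Q) = ∅.
So no string is accepted by both, and the intersection is empty.

Yes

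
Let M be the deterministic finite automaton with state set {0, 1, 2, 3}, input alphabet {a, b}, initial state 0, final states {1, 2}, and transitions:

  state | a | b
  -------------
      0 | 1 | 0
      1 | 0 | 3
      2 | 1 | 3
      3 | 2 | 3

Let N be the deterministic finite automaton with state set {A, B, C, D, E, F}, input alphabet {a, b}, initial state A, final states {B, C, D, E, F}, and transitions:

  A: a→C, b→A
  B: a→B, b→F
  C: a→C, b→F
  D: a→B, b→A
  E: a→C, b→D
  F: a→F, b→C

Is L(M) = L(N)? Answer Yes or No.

No

The string aa is accepted by N but rejected by M.
So L(M) ≠ L(N).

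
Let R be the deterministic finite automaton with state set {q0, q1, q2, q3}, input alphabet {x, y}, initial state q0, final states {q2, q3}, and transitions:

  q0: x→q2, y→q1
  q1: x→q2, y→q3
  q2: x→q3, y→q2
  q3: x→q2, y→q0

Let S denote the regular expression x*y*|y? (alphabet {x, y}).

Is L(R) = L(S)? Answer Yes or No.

No

The string yx is accepted by R but rejected by S.
So L(R) ≠ L(S).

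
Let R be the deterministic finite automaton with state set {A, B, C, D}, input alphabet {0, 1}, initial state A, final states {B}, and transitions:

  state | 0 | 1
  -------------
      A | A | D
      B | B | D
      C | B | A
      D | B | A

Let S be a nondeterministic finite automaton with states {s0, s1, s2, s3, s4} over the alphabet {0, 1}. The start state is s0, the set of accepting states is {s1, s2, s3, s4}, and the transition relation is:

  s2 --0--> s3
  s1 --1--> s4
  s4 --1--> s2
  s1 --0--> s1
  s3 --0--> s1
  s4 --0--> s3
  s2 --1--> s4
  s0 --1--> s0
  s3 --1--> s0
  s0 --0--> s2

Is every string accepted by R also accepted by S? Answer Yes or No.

Yes

Exploring the product automaton R × S from the start pair (A, s0), following both machines on each input symbol, reaches 9 state pairs: (A, s0), (A, s2), (D, s0), (A, s3), (D, s4), (B, s2), (A, s1), (B, s3), (B, s1).
R accepts in {B} and S accepts in {s1, s2, s3, s4}. The reachable pairs whose R-component is accepting are (B, s2), (B, s3), (B, s1); in each of them the S-component is accepting too, so the product for L(R) \ L(S) (R-component accepting, S-component rejecting) has no reachable accepting pair and the difference is empty.
Hence every string in L(R) is also in L(S).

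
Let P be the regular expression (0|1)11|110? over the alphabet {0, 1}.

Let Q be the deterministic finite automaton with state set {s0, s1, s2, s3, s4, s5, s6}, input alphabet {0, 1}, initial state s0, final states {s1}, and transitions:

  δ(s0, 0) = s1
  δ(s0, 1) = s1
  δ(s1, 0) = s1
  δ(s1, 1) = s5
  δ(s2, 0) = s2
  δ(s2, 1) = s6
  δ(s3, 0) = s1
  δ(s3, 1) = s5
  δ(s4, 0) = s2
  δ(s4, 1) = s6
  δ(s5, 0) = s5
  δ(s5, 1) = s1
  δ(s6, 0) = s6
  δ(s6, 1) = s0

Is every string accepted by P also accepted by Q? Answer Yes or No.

No

The string 11 is in L(P) but not in L(Q).
So L(P) ⊄ L(Q).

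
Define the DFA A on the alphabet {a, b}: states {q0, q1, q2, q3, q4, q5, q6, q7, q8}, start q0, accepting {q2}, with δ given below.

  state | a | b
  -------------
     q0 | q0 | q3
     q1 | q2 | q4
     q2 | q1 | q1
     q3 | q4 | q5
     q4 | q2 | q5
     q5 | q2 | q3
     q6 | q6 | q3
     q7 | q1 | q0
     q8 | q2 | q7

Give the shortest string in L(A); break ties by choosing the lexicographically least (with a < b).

baa

A breadth-first search from q0 reaches an accepting state first via the path q0 → q3 → q4 → q2 on input baa.
No string of length < 3 is accepted (BFS exhausts all shorter strings without reaching an accepting state), and baa is the lexicographically least accepting string of length 3.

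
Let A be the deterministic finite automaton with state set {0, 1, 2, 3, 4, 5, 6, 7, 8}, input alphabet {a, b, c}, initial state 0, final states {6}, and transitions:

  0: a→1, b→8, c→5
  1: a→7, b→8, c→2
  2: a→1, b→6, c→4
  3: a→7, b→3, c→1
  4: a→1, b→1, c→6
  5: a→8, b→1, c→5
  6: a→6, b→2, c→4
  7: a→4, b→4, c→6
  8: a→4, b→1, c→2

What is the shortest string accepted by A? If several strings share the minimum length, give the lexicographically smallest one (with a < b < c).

aac

A breadth-first search from 0 reaches an accepting state first via the path 0 → 1 → 7 → 6 on input aac.
No string of length < 3 is accepted (BFS exhausts all shorter strings without reaching an accepting state), and aac is the lexicographically least accepting string of length 3.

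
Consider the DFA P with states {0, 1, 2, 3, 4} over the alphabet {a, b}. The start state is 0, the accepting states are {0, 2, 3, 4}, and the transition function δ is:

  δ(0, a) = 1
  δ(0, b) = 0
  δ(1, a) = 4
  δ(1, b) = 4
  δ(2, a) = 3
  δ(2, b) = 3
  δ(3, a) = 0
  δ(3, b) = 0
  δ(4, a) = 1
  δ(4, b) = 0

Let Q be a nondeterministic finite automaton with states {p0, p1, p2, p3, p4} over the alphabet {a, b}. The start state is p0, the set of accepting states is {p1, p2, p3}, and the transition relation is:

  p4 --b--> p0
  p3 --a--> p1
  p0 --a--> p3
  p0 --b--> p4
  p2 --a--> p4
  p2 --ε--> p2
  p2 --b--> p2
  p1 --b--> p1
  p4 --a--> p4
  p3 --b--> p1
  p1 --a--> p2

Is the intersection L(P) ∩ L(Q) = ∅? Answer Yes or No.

No

The string aa is accepted by both P and Q.
Hence L(P) ∩ L(Q) ≠ ∅.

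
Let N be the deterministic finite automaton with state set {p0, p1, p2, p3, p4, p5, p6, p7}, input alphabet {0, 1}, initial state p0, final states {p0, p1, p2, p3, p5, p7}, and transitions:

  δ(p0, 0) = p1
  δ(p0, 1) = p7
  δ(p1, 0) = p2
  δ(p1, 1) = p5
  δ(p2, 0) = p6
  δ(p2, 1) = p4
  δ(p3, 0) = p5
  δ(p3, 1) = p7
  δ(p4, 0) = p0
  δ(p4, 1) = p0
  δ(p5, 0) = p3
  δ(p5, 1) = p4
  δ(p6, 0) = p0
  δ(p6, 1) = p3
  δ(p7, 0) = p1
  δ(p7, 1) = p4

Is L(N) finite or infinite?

State p0 is reachable from the start and can reach an accepting state, and it lies on the cycle p0 → p1 → p2 → p4 → p0.
Traversing that cycle any number of times yields accepted strings of unbounded length, so the language is infinite.

infinite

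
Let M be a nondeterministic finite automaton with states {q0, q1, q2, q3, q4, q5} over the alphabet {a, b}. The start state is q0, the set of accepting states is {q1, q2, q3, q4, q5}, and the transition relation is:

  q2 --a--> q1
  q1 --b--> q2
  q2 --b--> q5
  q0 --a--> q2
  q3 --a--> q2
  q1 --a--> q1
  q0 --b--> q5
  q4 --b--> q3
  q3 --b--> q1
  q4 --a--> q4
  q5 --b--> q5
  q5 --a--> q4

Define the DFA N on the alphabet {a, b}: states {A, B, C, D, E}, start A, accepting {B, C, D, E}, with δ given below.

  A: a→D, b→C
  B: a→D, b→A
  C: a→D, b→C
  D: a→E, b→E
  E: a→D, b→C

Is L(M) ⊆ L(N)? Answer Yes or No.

Exploring the product automaton M × N from the start pair (q0, A), following both machines on each input symbol, reaches 13 state pairs: (q0, A), (q2, D), (q5, C), (q1, E), (q5, E), (q4, D), (q1, D), (q2, C), (q4, E), (q3, E), (q2, E), (q3, C), (q1, C).
M accepts in {q1, q2, q3, q4, q5} and N accepts in {B, C, D, E}. The reachable pairs whose M-component is accepting are (q2, D), (q5, C), (q1, E), (q5, E), (q4, D), (q1, D), (q2, C), (q4, E), (q3, E), (q2, E), (q3, C), (q1, C); in each of them the N-component is accepting too, so the product for L(M) \ L(N) (M-component accepting, N-component rejecting) has no reachable accepting pair and the difference is empty.
Hence every string in L(M) is also in L(N).

Yes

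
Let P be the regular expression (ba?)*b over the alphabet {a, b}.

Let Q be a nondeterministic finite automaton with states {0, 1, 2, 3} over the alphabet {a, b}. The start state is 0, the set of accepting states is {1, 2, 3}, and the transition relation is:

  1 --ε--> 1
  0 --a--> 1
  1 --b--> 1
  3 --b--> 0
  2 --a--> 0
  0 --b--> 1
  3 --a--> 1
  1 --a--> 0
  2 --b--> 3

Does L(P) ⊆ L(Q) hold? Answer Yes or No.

Yes

Converting the expression P to a DFA (subset construction, then merging equivalent states) gives the minimal DFA with states {p0, p1, p2}, start state p0, accepting states {p2} and transitions p0: a→p1, b→p2; p1: a→p1, b→p1; p2: a→p0, b→p2.
Exploring the product automaton P × Q from the start pair (p0, 0), following both machines on each input symbol, reaches 4 state pairs: (p0, 0), (p1, 1), (p2, 1), (p1, 0).
P accepts in {p2} and Q accepts in {1, 2, 3}. The reachable pairs whose P-component is accepting are (p2, 1); in each of them the Q-component is accepting too, so the product for L(P) \ L(Q) (P-component accepting, Q-component rejecting) has no reachable accepting pair and the difference is empty.
Hence every string in L(P) is also in L(Q).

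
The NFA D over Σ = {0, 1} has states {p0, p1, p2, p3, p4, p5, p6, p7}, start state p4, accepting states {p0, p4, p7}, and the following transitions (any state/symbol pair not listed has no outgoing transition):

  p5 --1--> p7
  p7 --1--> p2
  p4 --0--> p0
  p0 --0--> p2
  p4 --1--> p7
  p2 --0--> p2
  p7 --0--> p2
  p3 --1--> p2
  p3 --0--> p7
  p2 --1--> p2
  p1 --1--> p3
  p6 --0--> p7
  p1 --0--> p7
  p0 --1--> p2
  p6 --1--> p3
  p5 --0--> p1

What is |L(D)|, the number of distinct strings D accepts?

3

The useful subgraph on states {p0, p4, p7} is acyclic, so L(D) is finite; the longest accepting path visits 2 useful states, giving maximum string length 1.
Counting accepting paths from p4 by length: 1 of length 0, 2 of length 1. Total 3.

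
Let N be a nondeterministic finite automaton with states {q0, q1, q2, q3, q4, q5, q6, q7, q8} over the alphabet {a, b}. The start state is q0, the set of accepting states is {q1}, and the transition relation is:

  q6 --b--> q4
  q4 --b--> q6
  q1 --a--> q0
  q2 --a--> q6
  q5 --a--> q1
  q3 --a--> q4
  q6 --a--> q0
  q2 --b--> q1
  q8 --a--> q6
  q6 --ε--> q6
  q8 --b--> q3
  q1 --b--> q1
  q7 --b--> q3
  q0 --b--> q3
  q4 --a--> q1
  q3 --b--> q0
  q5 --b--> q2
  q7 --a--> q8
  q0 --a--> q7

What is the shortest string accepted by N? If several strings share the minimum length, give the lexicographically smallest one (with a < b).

A breadth-first search from q0 reaches an accepting state first via the path q0 → q3 → q4 → q1 on input baa.
No string of length < 3 is accepted (BFS exhausts all shorter strings without reaching an accepting state), and baa is the lexicographically least accepting string of length 3.

baa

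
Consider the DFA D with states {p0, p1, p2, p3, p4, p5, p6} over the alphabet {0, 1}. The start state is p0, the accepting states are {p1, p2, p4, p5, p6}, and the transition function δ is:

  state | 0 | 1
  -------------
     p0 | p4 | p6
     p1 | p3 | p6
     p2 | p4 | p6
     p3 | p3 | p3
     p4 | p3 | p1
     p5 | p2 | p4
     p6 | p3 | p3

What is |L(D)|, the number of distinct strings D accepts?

4

The useful subgraph on states {p0, p1, p4, p6} is acyclic, so L(D) is finite; the longest accepting path visits 4 useful states, giving maximum string length 3.
Counting accepting paths from p0 by length: 2 of length 1, 1 of length 2, 1 of length 3. Total 4.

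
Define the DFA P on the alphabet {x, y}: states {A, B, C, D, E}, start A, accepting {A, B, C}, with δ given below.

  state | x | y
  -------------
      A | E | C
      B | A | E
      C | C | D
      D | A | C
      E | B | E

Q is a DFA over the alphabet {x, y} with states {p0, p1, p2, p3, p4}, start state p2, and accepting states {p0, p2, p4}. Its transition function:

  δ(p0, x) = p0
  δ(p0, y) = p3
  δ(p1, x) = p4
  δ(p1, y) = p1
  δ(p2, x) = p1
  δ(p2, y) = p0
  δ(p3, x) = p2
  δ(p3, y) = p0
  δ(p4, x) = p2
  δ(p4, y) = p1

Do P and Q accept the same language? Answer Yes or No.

Exploring the product automaton P × Q from the start pair (A, p2), following both machines on each input symbol, reaches 5 state pairs: (A, p2), (E, p1), (C, p0), (B, p4), (D, p3).
P accepts in {A, B, C} and Q accepts in {p0, p2, p4}. In every reachable pair the two components are either both accepting — (A, p2), (C, p0), (B, p4) — or both non-accepting, so no string is accepted by exactly one of the machines: L(P) \ L(Q) and L(Q) \ L(P) are both empty.
Hence every string is accepted by P iff it is accepted by Q, and the two languages coincide.

Yes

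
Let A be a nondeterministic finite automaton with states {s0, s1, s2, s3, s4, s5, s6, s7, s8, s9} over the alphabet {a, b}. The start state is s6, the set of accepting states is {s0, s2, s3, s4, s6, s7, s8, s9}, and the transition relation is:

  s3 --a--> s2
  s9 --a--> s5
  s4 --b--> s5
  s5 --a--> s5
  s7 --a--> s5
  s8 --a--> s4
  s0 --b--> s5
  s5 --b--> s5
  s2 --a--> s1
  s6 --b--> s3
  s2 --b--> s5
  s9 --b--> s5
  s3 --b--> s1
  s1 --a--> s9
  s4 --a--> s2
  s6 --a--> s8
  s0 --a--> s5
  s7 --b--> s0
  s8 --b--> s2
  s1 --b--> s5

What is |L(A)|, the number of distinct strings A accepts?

11

The useful subgraph on states {s1, s2, s3, s4, s6, s8, s9} is acyclic, so L(A) is finite; the longest accepting path visits 6 useful states, giving maximum string length 5.
Counting accepting paths from s6 by length: 1 of length 0, 2 of length 1, 3 of length 2, 2 of length 3, 2 of length 4, 1 of length 5. Total 11.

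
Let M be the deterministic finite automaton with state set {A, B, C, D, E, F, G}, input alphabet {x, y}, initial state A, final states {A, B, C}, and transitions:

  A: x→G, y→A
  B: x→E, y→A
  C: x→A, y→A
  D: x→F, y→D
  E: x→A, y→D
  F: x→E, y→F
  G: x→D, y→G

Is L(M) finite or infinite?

infinite

State A is reachable from the start and can reach an accepting state, and it lies on the cycle A → A.
Traversing that cycle any number of times yields accepted strings of unbounded length, so the language is infinite.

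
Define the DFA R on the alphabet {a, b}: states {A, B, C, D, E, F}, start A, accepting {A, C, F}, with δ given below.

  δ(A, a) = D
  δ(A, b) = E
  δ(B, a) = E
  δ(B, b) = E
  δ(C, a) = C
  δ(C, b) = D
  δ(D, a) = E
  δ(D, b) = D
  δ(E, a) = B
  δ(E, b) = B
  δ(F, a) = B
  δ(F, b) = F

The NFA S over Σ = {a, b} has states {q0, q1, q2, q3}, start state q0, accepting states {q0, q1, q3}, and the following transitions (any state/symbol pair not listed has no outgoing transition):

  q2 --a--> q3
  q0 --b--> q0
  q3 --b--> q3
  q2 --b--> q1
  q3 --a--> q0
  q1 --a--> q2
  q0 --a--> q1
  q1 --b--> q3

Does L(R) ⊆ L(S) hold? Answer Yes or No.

Exploring the product automaton R × S from the start pair (A, q0), following both machines on each input symbol, reaches 11 state pairs: (A, q0), (D, q1), (E, q0), (E, q2), (D, q3), (B, q1), (B, q0), (B, q3), (E, q3), (E, q1), (B, q2).
R accepts in {A, C, F} and S accepts in {q0, q1, q3}. The reachable pairs whose R-component is accepting are (A, q0); in each of them the S-component is accepting too, so the product for L(R) \ L(S) (R-component accepting, S-component rejecting) has no reachable accepting pair and the difference is empty.
Hence every string in L(R) is also in L(S).

Yes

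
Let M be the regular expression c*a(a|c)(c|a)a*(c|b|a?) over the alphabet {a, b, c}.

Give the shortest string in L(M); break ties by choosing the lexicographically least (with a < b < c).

aaa

By inspection of the expression, no string of length less than 3 matches, and aaa is the lexicographically first match of length 3.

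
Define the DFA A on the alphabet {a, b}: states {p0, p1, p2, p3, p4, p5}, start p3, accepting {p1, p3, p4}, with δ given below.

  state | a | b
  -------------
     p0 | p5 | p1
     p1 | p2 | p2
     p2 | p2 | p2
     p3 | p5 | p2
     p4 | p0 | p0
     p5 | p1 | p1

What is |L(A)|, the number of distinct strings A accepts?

The useful subgraph on states {p1, p3, p5} is acyclic, so L(A) is finite; the longest accepting path visits 3 useful states, giving maximum string length 2.
Counting accepting paths from p3 by length: 1 of length 0, 2 of length 2. Total 3.

3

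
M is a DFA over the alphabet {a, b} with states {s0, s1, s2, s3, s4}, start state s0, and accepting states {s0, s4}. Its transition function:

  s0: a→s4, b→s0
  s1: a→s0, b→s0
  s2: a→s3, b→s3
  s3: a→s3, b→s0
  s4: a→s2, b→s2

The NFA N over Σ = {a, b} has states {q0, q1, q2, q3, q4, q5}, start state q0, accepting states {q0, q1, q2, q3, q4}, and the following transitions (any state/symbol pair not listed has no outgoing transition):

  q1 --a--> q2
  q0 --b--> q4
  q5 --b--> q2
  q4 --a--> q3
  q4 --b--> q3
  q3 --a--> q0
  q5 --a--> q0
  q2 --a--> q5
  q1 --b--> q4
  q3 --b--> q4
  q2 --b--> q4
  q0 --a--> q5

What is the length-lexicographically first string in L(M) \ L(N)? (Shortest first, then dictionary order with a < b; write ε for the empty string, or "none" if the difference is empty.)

a

The string a is accepted by M but not by N.
No shorter string lies in the difference, and a is the lexicographically first length-1 string in L(M) \ L(N).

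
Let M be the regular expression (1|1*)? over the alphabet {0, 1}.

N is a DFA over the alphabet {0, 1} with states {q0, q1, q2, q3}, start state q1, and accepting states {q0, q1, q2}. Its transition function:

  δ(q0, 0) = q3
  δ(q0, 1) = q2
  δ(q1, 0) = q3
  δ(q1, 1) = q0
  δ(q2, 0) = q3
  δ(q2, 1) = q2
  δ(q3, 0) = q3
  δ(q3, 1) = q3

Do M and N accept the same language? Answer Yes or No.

Yes

Converting the expression M to a DFA (subset construction, then merging equivalent states) gives the minimal DFA with states {m0, m1}, start state m0, accepting states {m0} and transitions m0: 0→m1, 1→m0; m1: 0→m1, 1→m1.
Exploring the product automaton M × N from the start pair (m0, q1), following both machines on each input symbol, reaches 4 state pairs: (m0, q1), (m1, q3), (m0, q0), (m0, q2).
M accepts in {m0} and N accepts in {q0, q1, q2}. In every reachable pair the two components are either both accepting — (m0, q1), (m0, q0), (m0, q2) — or both non-accepting, so no string is accepted by exactly one of the machines: L(M) \ L(N) and L(N) \ L(M) are both empty.
Hence every string is accepted by M iff it is accepted by N, and the two languages coincide.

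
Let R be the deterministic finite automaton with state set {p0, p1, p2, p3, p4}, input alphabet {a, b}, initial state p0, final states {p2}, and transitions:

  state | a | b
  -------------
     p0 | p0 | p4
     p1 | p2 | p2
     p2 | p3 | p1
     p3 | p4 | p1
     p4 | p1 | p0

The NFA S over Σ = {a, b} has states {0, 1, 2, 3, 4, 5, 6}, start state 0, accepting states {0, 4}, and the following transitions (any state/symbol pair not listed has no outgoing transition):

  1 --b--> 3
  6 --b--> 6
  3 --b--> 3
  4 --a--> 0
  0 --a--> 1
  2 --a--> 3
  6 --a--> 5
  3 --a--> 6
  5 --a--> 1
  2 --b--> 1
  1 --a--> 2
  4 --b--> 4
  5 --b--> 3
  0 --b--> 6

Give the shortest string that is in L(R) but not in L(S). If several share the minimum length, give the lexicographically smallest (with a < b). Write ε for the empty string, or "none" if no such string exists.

The string baa is accepted by R but not by S.
No shorter string lies in the difference, and baa is the lexicographically first length-3 string in L(R) \ L(S).

baa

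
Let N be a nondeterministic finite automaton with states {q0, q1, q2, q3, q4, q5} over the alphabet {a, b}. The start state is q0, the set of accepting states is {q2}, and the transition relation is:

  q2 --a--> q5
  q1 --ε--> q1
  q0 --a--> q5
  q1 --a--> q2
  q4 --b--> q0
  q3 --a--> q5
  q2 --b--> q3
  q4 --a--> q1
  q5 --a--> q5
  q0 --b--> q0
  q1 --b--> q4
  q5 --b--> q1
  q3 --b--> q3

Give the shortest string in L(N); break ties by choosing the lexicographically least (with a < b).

A breadth-first search from q0 reaches an accepting state first via the path q0 → q5 → q1 → q2 on input aba.
No string of length < 3 is accepted (BFS exhausts all shorter strings without reaching an accepting state), and aba is the lexicographically least accepting string of length 3.

aba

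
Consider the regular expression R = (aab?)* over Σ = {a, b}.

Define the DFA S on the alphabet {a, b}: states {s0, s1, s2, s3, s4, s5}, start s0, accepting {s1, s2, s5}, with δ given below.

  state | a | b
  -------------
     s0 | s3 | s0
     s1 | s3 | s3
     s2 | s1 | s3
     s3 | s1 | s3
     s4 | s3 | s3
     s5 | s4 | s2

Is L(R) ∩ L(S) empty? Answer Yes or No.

The string aa is accepted by both R and S.
Hence L(R) ∩ L(S) ≠ ∅.

No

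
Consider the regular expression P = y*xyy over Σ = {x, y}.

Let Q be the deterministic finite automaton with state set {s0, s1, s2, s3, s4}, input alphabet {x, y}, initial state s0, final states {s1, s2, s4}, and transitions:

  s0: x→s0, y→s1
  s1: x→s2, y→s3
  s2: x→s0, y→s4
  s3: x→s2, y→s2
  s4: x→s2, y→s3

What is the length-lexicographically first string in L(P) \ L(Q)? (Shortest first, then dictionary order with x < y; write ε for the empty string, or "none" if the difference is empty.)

The string xyy is accepted by P but not by Q.
No shorter string lies in the difference, and xyy is the lexicographically first length-3 string in L(P) \ L(Q).

xyy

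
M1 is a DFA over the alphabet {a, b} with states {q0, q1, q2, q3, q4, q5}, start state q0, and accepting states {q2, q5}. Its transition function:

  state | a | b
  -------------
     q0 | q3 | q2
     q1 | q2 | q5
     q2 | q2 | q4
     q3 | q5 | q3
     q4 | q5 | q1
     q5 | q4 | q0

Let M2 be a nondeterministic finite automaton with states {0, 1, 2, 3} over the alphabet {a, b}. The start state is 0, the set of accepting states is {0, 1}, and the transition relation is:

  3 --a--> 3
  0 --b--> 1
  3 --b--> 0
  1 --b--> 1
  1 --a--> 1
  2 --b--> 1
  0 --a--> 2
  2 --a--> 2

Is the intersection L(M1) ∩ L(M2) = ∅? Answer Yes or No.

The string b is accepted by both M1 and M2.
Hence L(M1) ∩ L(M2) ≠ ∅.

No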